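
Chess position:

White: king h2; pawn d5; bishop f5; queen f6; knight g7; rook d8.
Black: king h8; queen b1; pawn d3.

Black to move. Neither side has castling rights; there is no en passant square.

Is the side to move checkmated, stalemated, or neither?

Black to move; black king on h8.
In check: yes, from the white rook on d8.
King squares — g7: attacked by Qf6; h7: attacked by Bf5; g8: attacked by Rd8.
Legal moves for Black: none.
In check with no legal moves → checkmate.

checkmate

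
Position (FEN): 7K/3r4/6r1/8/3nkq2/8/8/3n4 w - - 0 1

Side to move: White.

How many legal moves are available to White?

White to move; king on h8.
In check: no.
Legal moves: none.
Count: 0.

0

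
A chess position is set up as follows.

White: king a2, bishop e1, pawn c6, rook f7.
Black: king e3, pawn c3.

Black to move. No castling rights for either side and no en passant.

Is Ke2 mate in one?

After Ke2: white king on a2; in check: no.
White is not in check, so this cannot be checkmate.

no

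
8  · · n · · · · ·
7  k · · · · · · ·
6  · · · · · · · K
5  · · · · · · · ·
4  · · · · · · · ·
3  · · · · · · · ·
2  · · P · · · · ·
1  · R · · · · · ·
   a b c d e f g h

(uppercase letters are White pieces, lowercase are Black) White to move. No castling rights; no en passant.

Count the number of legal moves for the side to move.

White to move; king on h6.
In check: no.
Legal moves: Kh7, Kg7, Kg6, Kh5, Kg5, Rb8, Rb7+, Rb6, Rb5, Rb4, Rb3, Rb2, Rh1, Rg1, Rf1, Re1, Rd1, Rc1, Ra1+, c3, c4.
Count: 21.

21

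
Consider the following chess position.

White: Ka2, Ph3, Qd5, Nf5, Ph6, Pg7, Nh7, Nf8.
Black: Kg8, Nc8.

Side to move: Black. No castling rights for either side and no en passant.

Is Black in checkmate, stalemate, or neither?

Black to move; black king on g8.
In check: yes, from the white queen on d5.
King squares — f7: attacked by Qd5; g7: attacked by Nf5; h7: attacked by Nf8; f8: attacked by Pg7; h8: attacked by Pg7.
Legal moves for Black: none.
In check with no legal moves → checkmate.

checkmate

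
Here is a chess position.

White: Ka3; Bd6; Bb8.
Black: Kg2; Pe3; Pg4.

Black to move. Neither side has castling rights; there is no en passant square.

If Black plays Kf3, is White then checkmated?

After Kf3: white king on a3; in check: no.
White is not in check, so this cannot be checkmate.

no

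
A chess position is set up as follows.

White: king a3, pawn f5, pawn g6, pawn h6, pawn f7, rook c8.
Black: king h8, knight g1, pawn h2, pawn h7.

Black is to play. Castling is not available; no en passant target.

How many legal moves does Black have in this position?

0

Black to move; king on h8.
In check: yes, from the white rook on c8.
Legal moves: none.
Count: 0.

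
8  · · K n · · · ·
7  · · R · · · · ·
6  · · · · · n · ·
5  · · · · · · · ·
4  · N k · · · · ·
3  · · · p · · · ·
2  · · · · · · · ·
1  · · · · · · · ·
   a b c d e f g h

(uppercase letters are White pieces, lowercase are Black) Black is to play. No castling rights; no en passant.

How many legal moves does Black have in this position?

Black to move; king on c4.
In check: yes, from the white rook on c7.
Legal moves: Kb5, Kd4, Kxb4, Kb3, Nc6.
Count: 5.

5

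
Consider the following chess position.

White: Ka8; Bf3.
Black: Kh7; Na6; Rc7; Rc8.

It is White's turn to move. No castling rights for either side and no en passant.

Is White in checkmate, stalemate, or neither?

White to move; white king on a8.
In check: yes, from the black rook on c8.
King squares — a7: attacked by Rc7; b7: attacked by Rc7; b8: attacked by Na6.
Legal moves for White: none.
In check with no legal moves → checkmate.

checkmate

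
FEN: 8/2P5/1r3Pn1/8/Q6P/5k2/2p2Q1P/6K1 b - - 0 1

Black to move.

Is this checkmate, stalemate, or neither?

checkmate

Black to move; black king on f3.
In check: yes, from the white queen on f2.
King squares — e2: attacked by Qf2; f2: attacked by Kg1; g2: attacked by Kg1; e3: attacked by Qf2; g3: attacked by Qf2; e4: attacked by Qa4; f4: attacked by Qf2; g4: attacked by Qa4.
Legal moves for Black: none.
In check with no legal moves → checkmate.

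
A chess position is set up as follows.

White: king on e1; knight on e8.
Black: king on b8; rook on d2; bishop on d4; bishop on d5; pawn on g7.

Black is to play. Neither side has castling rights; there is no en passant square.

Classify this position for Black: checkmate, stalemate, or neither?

Black to move; black king on b8.
In check: no.
Legal moves for Black include: Kc8, Ka8, Kb7, Ka7, Bg8, Ba8, Bf7, Bb7, Be6, Bc6, Be4, Bc4, Bf3, Bb3, Bg2, Ba2, Bh1, Ba7, ... (list truncated; more exist).
Black has legal moves and is not in check → neither.

neither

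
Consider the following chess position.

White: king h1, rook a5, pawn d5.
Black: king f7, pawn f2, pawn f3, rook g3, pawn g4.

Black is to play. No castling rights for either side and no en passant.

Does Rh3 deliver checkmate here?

After Rh3: white king on h1; in check: yes, from the black rook on h3.
King squares — g1: attacked by Pf2; g2: attacked by Pf3; h2: attacked by Rh3.
White has no legal moves → checkmate.

yes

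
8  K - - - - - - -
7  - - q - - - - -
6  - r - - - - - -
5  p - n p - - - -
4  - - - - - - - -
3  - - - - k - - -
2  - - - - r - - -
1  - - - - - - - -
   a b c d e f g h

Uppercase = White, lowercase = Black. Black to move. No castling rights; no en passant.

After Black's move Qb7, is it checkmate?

yes

After Qb7: white king on a8; in check: yes, from the black queen on b7.
King squares — a7: attacked by Qb7; b7: attacked by Nc5; b8: attacked by Qb7.
White has no legal moves → checkmate.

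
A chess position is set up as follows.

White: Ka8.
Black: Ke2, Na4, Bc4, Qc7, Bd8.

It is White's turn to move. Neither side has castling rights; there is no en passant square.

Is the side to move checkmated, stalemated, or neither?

White to move; white king on a8.
In check: no.
King squares — a7: attacked by Qc7; b7: attacked by Qc7; b8: attacked by Qc7.
Legal moves for White: none.
Not in check and no legal moves → stalemate.

stalemate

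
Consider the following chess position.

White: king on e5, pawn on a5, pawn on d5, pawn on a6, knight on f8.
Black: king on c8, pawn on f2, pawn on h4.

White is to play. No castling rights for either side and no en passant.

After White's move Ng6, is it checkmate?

no

After Ng6: black king on c8; in check: no.
Black is not in check, so this cannot be checkmate.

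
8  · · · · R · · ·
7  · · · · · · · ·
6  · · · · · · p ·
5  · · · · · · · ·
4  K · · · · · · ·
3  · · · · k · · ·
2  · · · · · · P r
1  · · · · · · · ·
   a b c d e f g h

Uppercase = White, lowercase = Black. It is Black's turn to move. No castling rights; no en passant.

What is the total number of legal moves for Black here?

Black to move; king on e3.
In check: yes, from the white rook on e8.
Legal moves: Kf4, Kd4, Kd3, Kf2, Kd2.
Count: 5.

5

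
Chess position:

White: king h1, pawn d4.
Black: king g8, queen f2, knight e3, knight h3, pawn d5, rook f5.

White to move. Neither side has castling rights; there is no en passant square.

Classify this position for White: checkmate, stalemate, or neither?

stalemate

White to move; white king on h1.
In check: no.
King squares — g1: attacked by Qf2; g2: attacked by Qf2; h2: attacked by Qf2.
Legal moves for White: none.
Not in check and no legal moves → stalemate.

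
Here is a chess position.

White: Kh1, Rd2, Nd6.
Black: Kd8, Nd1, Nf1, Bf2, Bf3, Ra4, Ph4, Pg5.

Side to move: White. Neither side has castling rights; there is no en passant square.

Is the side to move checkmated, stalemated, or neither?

White to move; white king on h1.
In check: yes, from the black bishop on f3.
King squares — g1: attacked by Bf2; g2: attacked by Bf3; h2: attacked by Nf1.
Legal moves for White: none.
In check with no legal moves → checkmate.

checkmate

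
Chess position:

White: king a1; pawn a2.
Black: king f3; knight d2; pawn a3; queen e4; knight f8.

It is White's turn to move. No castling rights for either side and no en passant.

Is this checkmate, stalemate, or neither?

stalemate

White to move; white king on a1.
In check: no.
King squares — b1: attacked by Nd2; a2: own pawn; b2: attacked by Pa3.
Legal moves for White: none.
Not in check and no legal moves → stalemate.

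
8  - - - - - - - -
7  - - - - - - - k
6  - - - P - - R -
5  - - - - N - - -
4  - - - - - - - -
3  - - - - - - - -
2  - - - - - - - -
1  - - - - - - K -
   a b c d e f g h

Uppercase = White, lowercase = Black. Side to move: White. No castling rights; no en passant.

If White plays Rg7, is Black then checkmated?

After Rg7: black king on h7; in check: yes, from the white rook on g7.
Black has 3 legal replies: Kh8, Kxg7, Kh6.
In check but a legal move exists → not checkmate.

no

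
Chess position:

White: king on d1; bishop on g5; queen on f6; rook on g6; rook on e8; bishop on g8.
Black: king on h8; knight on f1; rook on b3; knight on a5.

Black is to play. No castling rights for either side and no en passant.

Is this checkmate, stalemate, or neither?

checkmate

Black to move; black king on h8.
In check: yes, from the white queen on f6.
King squares — g7: attacked by Qf6; h7: attacked by Bg8; g8: attacked by Rg6.
Legal moves for Black: none.
In check with no legal moves → checkmate.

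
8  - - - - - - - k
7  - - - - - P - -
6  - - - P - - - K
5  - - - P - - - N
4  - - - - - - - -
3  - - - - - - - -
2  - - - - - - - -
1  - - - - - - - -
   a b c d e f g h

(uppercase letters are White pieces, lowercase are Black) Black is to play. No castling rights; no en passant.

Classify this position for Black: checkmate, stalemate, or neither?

Black to move; black king on h8.
In check: no.
King squares — g7: attacked by Nh5; h7: attacked by Kh6; g8: attacked by Pf7.
Legal moves for Black: none.
Not in check and no legal moves → stalemate.

stalemate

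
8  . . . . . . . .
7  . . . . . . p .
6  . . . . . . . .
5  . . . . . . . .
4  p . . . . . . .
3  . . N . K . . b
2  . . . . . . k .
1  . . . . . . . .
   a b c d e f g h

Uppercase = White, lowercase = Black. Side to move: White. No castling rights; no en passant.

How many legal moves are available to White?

White to move; king on e3.
In check: no.
Legal moves: Kf4, Ke4, Kd4, Kd3, Ke2, Kd2, Nd5, Nb5, Ne4, Nxa4, Ne2, Na2, Nd1, Nb1.
Count: 14.

14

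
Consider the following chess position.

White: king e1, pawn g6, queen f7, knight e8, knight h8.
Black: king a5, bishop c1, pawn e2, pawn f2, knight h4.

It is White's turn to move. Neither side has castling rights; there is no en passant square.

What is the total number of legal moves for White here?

White to move; king on e1.
In check: yes, from the black pawn on f2.
Legal moves: Kxf2, Kxe2, Qxf2.
Count: 3.

3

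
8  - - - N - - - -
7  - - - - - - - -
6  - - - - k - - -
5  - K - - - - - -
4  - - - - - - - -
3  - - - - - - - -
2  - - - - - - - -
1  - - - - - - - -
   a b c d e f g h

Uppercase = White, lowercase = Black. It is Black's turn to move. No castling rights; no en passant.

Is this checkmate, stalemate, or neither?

Black to move; black king on e6.
In check: yes, from the white knight on d8.
Legal moves for Black: Ke7, Kd7, Kf6, Kd6, Kf5, Ke5, Kd5.
Black is in check but has 7 legal moves → neither.

neither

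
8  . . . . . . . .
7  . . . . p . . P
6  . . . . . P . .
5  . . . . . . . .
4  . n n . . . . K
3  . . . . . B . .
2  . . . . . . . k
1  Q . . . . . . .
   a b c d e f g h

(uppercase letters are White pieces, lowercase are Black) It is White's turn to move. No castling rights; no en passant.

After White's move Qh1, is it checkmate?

After Qh1: black king on h2; in check: yes, from the white queen on h1.
King squares — g1: attacked by Qh1; h1: attacked by Bf3; g2: attacked by Qh1; g3: attacked by Kh4; h3: attacked by Qh1.
Black has no legal moves → checkmate.

yes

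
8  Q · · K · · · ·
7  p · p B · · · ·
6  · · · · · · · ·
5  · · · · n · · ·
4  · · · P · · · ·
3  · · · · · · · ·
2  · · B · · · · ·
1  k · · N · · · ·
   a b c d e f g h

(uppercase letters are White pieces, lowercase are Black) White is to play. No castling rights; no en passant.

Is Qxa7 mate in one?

yes

After Qxa7: black king on a1; in check: yes, from the white queen on a7.
King squares — b1: attacked by Bc2; a2: attacked by Qa7; b2: attacked by Nd1.
Black has no legal moves → checkmate.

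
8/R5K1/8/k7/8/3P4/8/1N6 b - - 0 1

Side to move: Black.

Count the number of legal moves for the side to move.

3

Black to move; king on a5.
In check: yes, from the white rook on a7.
Legal moves: Kb6, Kb5, Kb4.
Count: 3.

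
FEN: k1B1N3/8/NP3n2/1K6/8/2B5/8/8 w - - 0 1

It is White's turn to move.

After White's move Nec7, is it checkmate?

After Nec7: black king on a8; in check: yes, from the white knight on c7.
King squares — a7: attacked by Pb6; b7: attacked by Bc8; b8: attacked by Na6.
Black has no legal moves → checkmate.

yes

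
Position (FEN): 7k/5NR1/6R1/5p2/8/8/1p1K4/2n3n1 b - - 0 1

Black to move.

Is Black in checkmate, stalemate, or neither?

checkmate

Black to move; black king on h8.
In check: yes, from the white knight on f7.
King squares — g7: attacked by Rg6; h7: attacked by Rg7; g8: attacked by Rg7.
Legal moves for Black: none.
In check with no legal moves → checkmate.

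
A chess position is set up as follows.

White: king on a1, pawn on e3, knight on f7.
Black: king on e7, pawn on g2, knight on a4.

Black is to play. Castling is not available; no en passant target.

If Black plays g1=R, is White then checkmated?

After g1=R: white king on a1; in check: yes, from the black rook on g1.
White has 1 legal reply: Ka2.
In check but a legal move exists → not checkmate.

no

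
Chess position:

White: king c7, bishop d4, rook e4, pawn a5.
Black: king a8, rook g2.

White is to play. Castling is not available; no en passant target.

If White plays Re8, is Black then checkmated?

After Re8: black king on a8; in check: yes, from the white rook on e8.
King squares — a7: attacked by Bd4; b7: attacked by Kc7; b8: attacked by Kc7.
Black has no legal moves → checkmate.

yes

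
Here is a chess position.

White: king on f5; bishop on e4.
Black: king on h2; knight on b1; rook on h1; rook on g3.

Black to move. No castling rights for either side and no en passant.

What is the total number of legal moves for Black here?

24

Black to move; king on h2.
In check: no.
Legal moves: Rg8, Rg7, Rg6, Rg5+, Rg4, Rh3, Rf3+, Re3, Rd3, Rc3, Rb3, Ra3, Rg2, Rgg1, Kh3, Kg1, Rhg1, Rf1+, Re1, Rd1, Rc1, Nc3, Na3, Nd2.
Count: 24.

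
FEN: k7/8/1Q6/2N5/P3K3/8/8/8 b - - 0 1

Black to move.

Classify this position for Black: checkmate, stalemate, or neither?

stalemate

Black to move; black king on a8.
In check: no.
King squares — a7: attacked by Qb6; b7: attacked by Nc5; b8: attacked by Qb6.
Legal moves for Black: none.
Not in check and no legal moves → stalemate.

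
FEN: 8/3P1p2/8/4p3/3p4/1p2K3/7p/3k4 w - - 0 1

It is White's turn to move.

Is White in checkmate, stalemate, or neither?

neither

White to move; white king on e3.
In check: yes, from the black pawn on d4.
King squares — d2: attacked by Kd1; e2: attacked by Kd1; f2: available; d3: available; f3: available; d4: attacked by Pe5; e4: available; f4: attacked by Pe5.
Legal moves for White: Ke4, Kf3, Kd3, Kf2.
White is in check but has 4 legal moves → neither.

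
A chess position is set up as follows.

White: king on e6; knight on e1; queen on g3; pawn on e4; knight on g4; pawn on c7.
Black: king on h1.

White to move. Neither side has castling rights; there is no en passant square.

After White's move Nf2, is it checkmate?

yes

After Nf2: black king on h1; in check: yes, from the white knight on f2.
King squares — g1: attacked by Qg3; g2: attacked by Ne1; h2: attacked by Qg3.
Black has no legal moves → checkmate.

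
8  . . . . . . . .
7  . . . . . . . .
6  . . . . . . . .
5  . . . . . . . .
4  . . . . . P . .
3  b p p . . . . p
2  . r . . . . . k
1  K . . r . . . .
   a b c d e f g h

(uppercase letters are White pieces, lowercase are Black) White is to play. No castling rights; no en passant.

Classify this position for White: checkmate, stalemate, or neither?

White to move; white king on a1.
In check: yes, from the black rook on d1.
King squares — b1: attacked by Rd1; a2: attacked by Rb2; b2: attacked by Ba3.
Legal moves for White: none.
In check with no legal moves → checkmate.

checkmate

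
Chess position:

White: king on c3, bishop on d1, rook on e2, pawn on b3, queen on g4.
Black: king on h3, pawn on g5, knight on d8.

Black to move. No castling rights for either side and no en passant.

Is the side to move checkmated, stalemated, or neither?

Black to move; black king on h3.
In check: yes, from the white queen on g4.
King squares — g2: attacked by Re2; h2: attacked by Re2; g3: attacked by Qg4; g4: available; h4: attacked by Qg4.
Legal moves for Black: Kxg4.
Black is in check but has 1 legal move → neither.

neither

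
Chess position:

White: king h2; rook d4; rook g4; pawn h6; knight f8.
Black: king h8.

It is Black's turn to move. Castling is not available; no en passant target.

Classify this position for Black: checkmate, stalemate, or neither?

stalemate

Black to move; black king on h8.
In check: no.
King squares — g7: attacked by Rg4; h7: attacked by Nf8; g8: attacked by Rg4.
Legal moves for Black: none.
Not in check and no legal moves → stalemate.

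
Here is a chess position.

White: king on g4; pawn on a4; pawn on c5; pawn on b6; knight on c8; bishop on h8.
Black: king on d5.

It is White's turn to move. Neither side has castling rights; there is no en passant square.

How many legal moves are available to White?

White to move; king on g4.
In check: no.
Legal moves: Bg7, Bf6, Be5, Bd4, Bc3, Bb2, Ba1, Ne7+, Na7, Nd6, Kh5, Kg5, Kf5, Kh4, Kf4, Kh3, Kg3, Kf3, b7, c6, a5.
Count: 21.

21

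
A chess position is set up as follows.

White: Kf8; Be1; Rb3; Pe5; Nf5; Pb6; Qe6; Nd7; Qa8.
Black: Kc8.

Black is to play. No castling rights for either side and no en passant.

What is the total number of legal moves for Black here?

Black to move; king on c8.
In check: yes, from the white queen on a8.
Legal moves: none.
Count: 0.

0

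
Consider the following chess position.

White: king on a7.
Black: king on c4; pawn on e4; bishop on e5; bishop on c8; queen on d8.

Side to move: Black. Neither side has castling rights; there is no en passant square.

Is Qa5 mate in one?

yes

After Qa5: white king on a7; in check: yes, from the black queen on a5.
King squares — a6: attacked by Qa5; b6: attacked by Qa5; b7: attacked by Bc8; a8: attacked by Qa5; b8: attacked by Be5.
White has no legal moves → checkmate.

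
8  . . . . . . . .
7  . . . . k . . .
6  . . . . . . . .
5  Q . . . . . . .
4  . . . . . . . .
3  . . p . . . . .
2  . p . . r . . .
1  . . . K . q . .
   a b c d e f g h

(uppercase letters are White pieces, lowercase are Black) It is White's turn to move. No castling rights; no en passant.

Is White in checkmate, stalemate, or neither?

White to move; white king on d1.
In check: yes, from the black queen on f1.
King squares — c1: attacked by Qf1; e1: attacked by Qf1; c2: attacked by Re2; d2: attacked by Re2; e2: attacked by Qf1.
Legal moves for White: none.
In check with no legal moves → checkmate.

checkmate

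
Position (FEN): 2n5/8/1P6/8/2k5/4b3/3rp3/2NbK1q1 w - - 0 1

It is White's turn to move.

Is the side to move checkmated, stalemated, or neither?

White to move; white king on e1.
In check: yes, from the black queen on g1.
King squares — d1: attacked by Qg1; f1: attacked by Qg1; d2: attacked by Be3; e2: attacked by Bd1; f2: attacked by Qg1.
Legal moves for White: none.
In check with no legal moves → checkmate.

checkmate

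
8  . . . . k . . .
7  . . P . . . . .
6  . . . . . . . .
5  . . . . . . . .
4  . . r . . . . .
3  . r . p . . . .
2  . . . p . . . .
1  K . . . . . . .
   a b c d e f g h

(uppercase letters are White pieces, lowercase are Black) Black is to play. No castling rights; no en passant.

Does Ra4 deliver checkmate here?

yes

After Ra4: white king on a1; in check: yes, from the black rook on a4.
King squares — b1: attacked by Rb3; a2: attacked by Ra4; b2: attacked by Rb3.
White has no legal moves → checkmate.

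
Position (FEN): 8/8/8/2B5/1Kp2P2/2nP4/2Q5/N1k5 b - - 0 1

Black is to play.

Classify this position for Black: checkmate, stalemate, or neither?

Black to move; black king on c1.
In check: yes, from the white queen on c2.
King squares — b1: attacked by Qc2; d1: attacked by Qc2; b2: attacked by Qc2; c2: attacked by Na1; d2: attacked by Qc2.
Legal moves for Black: none.
In check with no legal moves → checkmate.

checkmate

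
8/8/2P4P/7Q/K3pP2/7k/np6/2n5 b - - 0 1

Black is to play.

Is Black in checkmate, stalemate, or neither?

Black to move; black king on h3.
In check: yes, from the white queen on h5.
Legal moves for Black: Kg3, Kg2.
Black is in check but has 2 legal moves → neither.

neither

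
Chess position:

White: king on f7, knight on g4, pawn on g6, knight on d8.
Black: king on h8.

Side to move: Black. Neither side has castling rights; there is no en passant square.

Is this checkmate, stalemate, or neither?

Black to move; black king on h8.
In check: no.
King squares — g7: attacked by Kf7; h7: attacked by Pg6; g8: attacked by Kf7.
Legal moves for Black: none.
Not in check and no legal moves → stalemate.

stalemate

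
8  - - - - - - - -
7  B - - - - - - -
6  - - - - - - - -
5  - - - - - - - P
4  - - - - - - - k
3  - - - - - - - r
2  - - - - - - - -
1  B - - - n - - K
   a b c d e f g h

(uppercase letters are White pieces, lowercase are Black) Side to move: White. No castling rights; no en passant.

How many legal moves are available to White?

1

White to move; king on h1.
In check: yes, from the black rook on h3.
Legal moves: Kg1.
Count: 1.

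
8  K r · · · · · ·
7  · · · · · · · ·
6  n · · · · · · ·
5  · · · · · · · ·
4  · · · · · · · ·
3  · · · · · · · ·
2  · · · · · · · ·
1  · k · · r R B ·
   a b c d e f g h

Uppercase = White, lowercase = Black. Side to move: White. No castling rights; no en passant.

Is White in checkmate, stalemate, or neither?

neither

White to move; white king on a8.
In check: yes, from the black rook on b8.
King squares — a7: available; b7: attacked by Rb8; b8: attacked by Na6.
Legal moves for White: Ka7.
White is in check but has 1 legal move → neither.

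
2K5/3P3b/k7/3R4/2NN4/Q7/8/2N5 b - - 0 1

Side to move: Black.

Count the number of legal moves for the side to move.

Black to move; king on a6.
In check: yes, from the white queen on a3.
Legal moves: none.
Count: 0.

0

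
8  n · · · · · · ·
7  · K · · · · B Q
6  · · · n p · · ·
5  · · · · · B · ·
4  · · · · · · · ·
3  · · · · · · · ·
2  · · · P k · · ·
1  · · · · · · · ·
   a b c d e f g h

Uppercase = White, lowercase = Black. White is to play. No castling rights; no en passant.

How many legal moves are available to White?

White to move; king on b7.
In check: yes, from the black knight on d6.
Legal moves: Kb8, Kxa8, Ka7, Kc6, Ka6.
Count: 5.

5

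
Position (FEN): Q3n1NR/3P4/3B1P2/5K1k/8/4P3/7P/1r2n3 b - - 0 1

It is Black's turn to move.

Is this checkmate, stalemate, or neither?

Black to move; black king on h5.
In check: yes, from the white rook on h8.
King squares — g4: attacked by Kf5; h4: attacked by Rh8; g5: attacked by Kf5; g6: attacked by Kf5; h6: attacked by Ng8.
Legal moves for Black: none.
In check with no legal moves → checkmate.

checkmate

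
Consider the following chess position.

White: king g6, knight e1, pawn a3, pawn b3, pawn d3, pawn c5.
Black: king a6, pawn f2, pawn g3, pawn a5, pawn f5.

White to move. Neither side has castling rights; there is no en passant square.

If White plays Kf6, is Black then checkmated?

no

After Kf6: black king on a6; in check: no.
Black is not in check, so this cannot be checkmate.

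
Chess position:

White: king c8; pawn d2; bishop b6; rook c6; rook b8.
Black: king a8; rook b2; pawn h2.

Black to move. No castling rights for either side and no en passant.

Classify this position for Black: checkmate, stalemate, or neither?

Black to move; black king on a8.
In check: yes, from the white rook on b8.
King squares — a7: attacked by Bb6; b7: attacked by Rb8; b8: attacked by Kc8.
Legal moves for Black: none.
In check with no legal moves → checkmate.

checkmate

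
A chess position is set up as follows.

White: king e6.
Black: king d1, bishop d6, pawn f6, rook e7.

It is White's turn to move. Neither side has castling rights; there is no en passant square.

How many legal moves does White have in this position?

White to move; king on e6.
In check: yes, from the black rook on e7.
Legal moves: Kxf6, Kxd6, Kf5, Kd5.
Count: 4.

4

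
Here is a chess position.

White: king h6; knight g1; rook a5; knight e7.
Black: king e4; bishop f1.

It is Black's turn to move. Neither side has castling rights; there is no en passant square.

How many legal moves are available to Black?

Black to move; king on e4.
In check: no.
Legal moves: Kf4, Kd4, Ke3, Kd3, Ba6, Bb5, Bc4, Bh3, Bd3, Bg2, Be2.
Count: 11.

11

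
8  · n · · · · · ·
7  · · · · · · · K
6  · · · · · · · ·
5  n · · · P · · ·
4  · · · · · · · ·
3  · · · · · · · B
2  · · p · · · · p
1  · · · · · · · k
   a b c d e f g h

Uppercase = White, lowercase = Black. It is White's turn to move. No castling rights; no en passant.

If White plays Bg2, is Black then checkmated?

After Bg2: black king on h1; in check: yes, from the white bishop on g2.
Black has 2 legal replies: Kxg2, Kg1.
In check but a legal move exists → not checkmate.

no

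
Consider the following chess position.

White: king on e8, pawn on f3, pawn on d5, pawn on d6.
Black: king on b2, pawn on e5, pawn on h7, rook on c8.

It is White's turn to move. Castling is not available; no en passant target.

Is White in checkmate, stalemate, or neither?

White to move; white king on e8.
In check: yes, from the black rook on c8.
Legal moves for White: Kf7, Ke7, Kd7.
White is in check but has 3 legal moves → neither.

neither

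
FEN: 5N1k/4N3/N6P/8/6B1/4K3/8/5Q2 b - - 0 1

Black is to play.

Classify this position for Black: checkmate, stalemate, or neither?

stalemate

Black to move; black king on h8.
In check: no.
King squares — g7: attacked by Ph6; h7: attacked by Nf8; g8: attacked by Ne7.
Legal moves for Black: none.
Not in check and no legal moves → stalemate.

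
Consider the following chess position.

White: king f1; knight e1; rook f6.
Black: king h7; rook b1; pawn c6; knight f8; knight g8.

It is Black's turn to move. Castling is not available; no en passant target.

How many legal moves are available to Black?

20

Black to move; king on h7.
In check: no.
Legal moves: Ne7, Nh6, Nxf6, Nd7, Ng6, Ne6, Kh8, Kg7, Rb8, Rb7, Rb6, Rb5, Rb4, Rb3, Rb2, Rxe1+, Rd1, Rc1, Ra1, c5.
Count: 20.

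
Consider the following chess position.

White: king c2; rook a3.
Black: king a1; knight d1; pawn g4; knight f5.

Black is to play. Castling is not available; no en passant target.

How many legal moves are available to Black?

Black to move; king on a1.
In check: yes, from the white rook on a3.
Legal moves: none.
Count: 0.

0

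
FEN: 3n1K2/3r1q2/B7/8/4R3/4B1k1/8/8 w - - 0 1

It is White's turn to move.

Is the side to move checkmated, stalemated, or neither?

White to move; white king on f8.
In check: yes, from the black queen on f7.
King squares — e7: attacked by Rd7; f7: attacked by Rd7; g7: attacked by Qf7; e8: attacked by Qf7; g8: attacked by Qf7.
Legal moves for White: none.
In check with no legal moves → checkmate.

checkmate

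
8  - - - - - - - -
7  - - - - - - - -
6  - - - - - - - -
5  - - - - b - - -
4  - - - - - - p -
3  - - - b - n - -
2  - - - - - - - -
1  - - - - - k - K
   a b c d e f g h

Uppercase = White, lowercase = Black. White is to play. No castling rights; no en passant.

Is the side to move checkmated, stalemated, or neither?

stalemate

White to move; white king on h1.
In check: no.
King squares — g1: attacked by Kf1; g2: attacked by Kf1; h2: attacked by Nf3.
Legal moves for White: none.
Not in check and no legal moves → stalemate.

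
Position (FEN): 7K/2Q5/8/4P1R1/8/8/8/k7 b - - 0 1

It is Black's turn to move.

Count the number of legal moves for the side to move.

Black to move; king on a1.
In check: no.
Legal moves: Kb2, Ka2, Kb1.
Count: 3.

3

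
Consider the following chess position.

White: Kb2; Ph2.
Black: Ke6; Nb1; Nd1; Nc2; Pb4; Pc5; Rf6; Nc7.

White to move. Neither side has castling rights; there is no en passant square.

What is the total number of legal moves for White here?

5

White to move; king on b2.
In check: yes, from the black knight on d1.
Legal moves: Kb3, Kxc2, Ka2, Kc1, Kxb1.
Count: 5.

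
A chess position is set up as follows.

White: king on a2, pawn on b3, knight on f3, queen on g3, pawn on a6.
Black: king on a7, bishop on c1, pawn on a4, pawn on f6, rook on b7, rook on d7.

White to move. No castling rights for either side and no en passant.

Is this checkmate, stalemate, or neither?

neither

White to move; white king on a2.
In check: no.
Legal moves for White include: Qg8, Qb8+, Qg7, Qc7, Qg6, Qd6, Qg5, Qe5, Qh4, Qg4, Qf4, Qh3, Qh2, Qg2, Qf2+, Qg1+, Qe1, Ng5, ... (list truncated; more exist).
White has legal moves and is not in check → neither.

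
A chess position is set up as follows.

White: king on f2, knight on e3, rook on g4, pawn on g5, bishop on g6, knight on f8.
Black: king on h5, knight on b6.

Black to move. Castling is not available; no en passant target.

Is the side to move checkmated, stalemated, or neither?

Black to move; black king on h5.
In check: yes, from the white bishop on g6.
King squares — g4: attacked by Ne3; h4: attacked by Rg4; g5: attacked by Rg4; g6: attacked by Nf8; h6: attacked by Pg5.
Legal moves for Black: none.
In check with no legal moves → checkmate.

checkmate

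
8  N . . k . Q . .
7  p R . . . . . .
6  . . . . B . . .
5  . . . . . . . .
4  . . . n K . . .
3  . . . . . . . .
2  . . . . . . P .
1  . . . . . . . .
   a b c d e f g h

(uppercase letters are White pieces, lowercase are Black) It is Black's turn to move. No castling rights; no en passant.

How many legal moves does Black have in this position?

0

Black to move; king on d8.
In check: yes, from the white queen on f8.
Legal moves: none.
Count: 0.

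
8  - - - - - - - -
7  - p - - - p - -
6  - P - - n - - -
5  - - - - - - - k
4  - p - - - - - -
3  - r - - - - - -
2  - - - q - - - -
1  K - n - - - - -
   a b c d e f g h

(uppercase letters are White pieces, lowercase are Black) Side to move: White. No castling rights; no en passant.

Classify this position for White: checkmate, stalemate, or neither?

White to move; white king on a1.
In check: no.
King squares — b1: attacked by Rb3; a2: attacked by Nc1; b2: attacked by Qd2.
Legal moves for White: none.
Not in check and no legal moves → stalemate.

stalemate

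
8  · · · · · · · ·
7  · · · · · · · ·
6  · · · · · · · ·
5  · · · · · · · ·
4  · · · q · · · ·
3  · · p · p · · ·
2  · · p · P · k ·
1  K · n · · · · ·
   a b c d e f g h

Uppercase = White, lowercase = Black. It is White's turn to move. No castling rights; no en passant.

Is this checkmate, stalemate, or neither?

White to move; white king on a1.
In check: no.
King squares — b1: attacked by Pc2; a2: attacked by Nc1; b2: attacked by Pc3.
Legal moves for White: none.
Not in check and no legal moves → stalemate.

stalemate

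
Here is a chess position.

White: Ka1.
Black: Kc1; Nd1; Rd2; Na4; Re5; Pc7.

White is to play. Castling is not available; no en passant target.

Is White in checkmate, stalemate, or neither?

White to move; white king on a1.
In check: no.
King squares — b1: attacked by Kc1; a2: attacked by Rd2; b2: attacked by Kc1.
Legal moves for White: none.
Not in check and no legal moves → stalemate.

stalemate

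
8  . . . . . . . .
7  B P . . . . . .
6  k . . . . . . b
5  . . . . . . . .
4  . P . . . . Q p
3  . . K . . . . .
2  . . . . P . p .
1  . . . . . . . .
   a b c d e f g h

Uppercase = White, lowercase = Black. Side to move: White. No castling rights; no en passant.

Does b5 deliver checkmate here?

After b5: black king on a6; in check: yes, from the white pawn on b5.
Black has 4 legal replies: Kxb7, Kxa7, Kxb5, Ka5.
In check but a legal move exists → not checkmate.

no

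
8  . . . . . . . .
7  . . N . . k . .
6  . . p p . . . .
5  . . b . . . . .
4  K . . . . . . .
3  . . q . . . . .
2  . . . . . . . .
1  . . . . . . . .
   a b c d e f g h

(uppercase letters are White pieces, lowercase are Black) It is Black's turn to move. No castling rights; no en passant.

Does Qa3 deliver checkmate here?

After Qa3: white king on a4; in check: yes, from the black queen on a3.
King squares — a3: attacked by Bc5; b3: attacked by Qa3; b4: attacked by Qa3; a5: attacked by Qa3; b5: attacked by Pc6.
White has no legal moves → checkmate.

yes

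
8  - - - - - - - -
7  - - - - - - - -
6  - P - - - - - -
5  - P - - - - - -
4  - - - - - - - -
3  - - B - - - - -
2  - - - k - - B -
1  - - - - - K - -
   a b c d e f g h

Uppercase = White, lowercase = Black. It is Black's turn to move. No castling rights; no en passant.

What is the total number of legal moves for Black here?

Black to move; king on d2.
In check: yes, from the white bishop on c3.
Legal moves: Ke3, Kd3, Kxc3, Kc2, Kd1, Kc1.
Count: 6.

6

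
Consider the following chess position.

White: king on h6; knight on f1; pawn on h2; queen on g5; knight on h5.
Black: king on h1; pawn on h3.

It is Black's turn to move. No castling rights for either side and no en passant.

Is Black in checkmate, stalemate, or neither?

Black to move; black king on h1.
In check: no.
King squares — g1: attacked by Qg5; g2: attacked by Qg5; h2: attacked by Nf1.
Legal moves for Black: none.
Not in check and no legal moves → stalemate.

stalemate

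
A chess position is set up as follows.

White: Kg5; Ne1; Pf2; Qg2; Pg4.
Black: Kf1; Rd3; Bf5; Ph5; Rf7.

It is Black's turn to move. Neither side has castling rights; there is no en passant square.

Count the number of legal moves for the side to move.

Black to move; king on f1.
In check: yes, from the white queen on g2.
Legal moves: Ke2, Kxe1.
Count: 2.

2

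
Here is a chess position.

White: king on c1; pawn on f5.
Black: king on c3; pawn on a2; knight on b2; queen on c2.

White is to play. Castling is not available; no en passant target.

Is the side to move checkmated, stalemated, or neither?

checkmate

White to move; white king on c1.
In check: yes, from the black queen on c2.
King squares — b1: attacked by Pa2; d1: attacked by Nb2; b2: attacked by Qc2; c2: attacked by Kc3; d2: attacked by Qc2.
Legal moves for White: none.
In check with no legal moves → checkmate.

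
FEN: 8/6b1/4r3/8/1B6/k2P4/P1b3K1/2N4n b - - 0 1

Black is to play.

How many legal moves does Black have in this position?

3

Black to move; king on a3.
In check: yes, from the white bishop on b4.
Legal moves: Kxb4, Ka4, Kb2.
Count: 3.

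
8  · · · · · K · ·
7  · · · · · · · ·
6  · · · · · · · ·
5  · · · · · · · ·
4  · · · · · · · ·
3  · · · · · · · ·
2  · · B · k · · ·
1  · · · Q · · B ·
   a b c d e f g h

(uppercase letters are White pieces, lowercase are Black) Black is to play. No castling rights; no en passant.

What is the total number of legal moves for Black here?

0

Black to move; king on e2.
In check: yes, from the white queen on d1.
Legal moves: none.
Count: 0.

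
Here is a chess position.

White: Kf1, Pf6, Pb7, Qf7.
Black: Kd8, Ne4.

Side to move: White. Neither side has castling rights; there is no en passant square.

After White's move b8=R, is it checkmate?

yes

After b8=R: black king on d8; in check: yes, from the white rook on b8.
King squares — c7: attacked by Qf7; d7: attacked by Qf7; e7: attacked by Pf6; c8: attacked by Rb8; e8: attacked by Qf7.
Black has no legal moves → checkmate.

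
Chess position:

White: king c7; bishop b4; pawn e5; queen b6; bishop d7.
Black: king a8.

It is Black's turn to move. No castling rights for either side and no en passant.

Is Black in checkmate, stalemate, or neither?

Black to move; black king on a8.
In check: no.
King squares — a7: attacked by Qb6; b7: attacked by Qb6; b8: attacked by Qb6.
Legal moves for Black: none.
Not in check and no legal moves → stalemate.

stalemate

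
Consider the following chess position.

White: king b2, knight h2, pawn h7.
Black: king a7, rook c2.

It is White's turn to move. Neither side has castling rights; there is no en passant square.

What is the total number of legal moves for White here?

5

White to move; king on b2.
In check: yes, from the black rook on c2.
Legal moves: Kb3, Ka3, Kxc2, Kb1, Ka1.
Count: 5.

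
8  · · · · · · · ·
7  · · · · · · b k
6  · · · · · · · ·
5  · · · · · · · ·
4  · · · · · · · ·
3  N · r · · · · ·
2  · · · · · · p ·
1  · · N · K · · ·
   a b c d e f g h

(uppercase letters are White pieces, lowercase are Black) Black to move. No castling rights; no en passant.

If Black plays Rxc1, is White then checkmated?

After Rxc1: white king on e1; in check: yes, from the black rook on c1.
White has 3 legal replies: Kf2, Ke2, Kd2.
In check but a legal move exists → not checkmate.

no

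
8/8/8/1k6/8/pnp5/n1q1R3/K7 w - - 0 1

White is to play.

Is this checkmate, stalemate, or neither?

White to move; white king on a1.
In check: yes, from the black knight on b3.
King squares — b1: attacked by Qc2; a2: attacked by Qc2; b2: attacked by Qc2.
Legal moves for White: none.
In check with no legal moves → checkmate.

checkmate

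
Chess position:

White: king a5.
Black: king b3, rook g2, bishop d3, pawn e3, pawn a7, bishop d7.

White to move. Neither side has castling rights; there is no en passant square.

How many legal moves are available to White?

0

White to move; king on a5.
In check: no.
Legal moves: none.
Count: 0.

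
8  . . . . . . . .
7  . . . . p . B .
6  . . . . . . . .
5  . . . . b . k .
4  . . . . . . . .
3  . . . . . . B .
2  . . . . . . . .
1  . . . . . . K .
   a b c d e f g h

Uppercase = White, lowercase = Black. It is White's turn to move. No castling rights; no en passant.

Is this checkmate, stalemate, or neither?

White to move; white king on g1.
In check: no.
Legal moves for White: Bh8, Bf8, Bh6+, Bf6+, B7xe5, B3xe5, Bh4+, Bf4+, Bh2, Bf2, Be1, Kh2, Kg2, Kf2, Kh1, Kf1.
White has 16 legal moves and is not in check → neither.

neither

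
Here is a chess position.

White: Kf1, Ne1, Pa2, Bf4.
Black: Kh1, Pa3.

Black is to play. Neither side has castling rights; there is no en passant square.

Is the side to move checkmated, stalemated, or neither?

Black to move; black king on h1.
In check: no.
King squares — g1: attacked by Kf1; g2: attacked by Ne1; h2: attacked by Bf4.
Legal moves for Black: none.
Not in check and no legal moves → stalemate.

stalemate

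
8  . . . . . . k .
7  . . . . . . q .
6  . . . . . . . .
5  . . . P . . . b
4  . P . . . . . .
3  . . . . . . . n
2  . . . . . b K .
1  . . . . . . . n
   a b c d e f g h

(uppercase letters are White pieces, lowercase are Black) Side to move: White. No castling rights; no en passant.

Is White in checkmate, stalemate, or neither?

neither

White to move; white king on g2.
In check: yes, from the black queen on g7.
Legal moves for White: Kxh3, Kh2, Kxh1, Kf1.
White is in check but has 4 legal moves → neither.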